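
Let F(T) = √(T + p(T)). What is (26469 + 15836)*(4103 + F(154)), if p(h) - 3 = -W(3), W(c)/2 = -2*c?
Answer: 174127380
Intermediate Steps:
W(c) = -4*c (W(c) = 2*(-2*c) = -4*c)
p(h) = 15 (p(h) = 3 - (-4)*3 = 3 - 1*(-12) = 3 + 12 = 15)
F(T) = √(15 + T) (F(T) = √(T + 15) = √(15 + T))
(26469 + 15836)*(4103 + F(154)) = (26469 + 15836)*(4103 + √(15 + 154)) = 42305*(4103 + √169) = 42305*(4103 + 13) = 42305*4116 = 174127380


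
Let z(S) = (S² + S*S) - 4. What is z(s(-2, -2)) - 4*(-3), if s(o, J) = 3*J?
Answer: 80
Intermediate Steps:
z(S) = -4 + 2*S² (z(S) = (S² + S²) - 4 = 2*S² - 4 = -4 + 2*S²)
z(s(-2, -2)) - 4*(-3) = (-4 + 2*(3*(-2))²) - 4*(-3) = (-4 + 2*(-6)²) + 12 = (-4 + 2*36) + 12 = (-4 + 72) + 12 = 68 + 12 = 80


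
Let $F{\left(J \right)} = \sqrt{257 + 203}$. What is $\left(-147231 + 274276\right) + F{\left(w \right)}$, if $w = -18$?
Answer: $127045 + 2 \sqrt{115} \approx 1.2707 \cdot 10^{5}$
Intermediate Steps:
$F{\left(J \right)} = 2 \sqrt{115}$ ($F{\left(J \right)} = \sqrt{460} = 2 \sqrt{115}$)
$\left(-147231 + 274276\right) + F{\left(w \right)} = \left(-147231 + 274276\right) + 2 \sqrt{115} = 127045 + 2 \sqrt{115}$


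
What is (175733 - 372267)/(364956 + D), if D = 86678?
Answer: -98267/225817 ≈ -0.43516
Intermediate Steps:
(175733 - 372267)/(364956 + D) = (175733 - 372267)/(364956 + 86678) = -196534/451634 = -196534*1/451634 = -98267/225817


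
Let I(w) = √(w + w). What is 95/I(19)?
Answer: 5*√38/2 ≈ 15.411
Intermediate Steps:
I(w) = √2*√w (I(w) = √(2*w) = √2*√w)
95/I(19) = 95/((√2*√19)) = 95/(√38) = 95*(√38/38) = 5*√38/2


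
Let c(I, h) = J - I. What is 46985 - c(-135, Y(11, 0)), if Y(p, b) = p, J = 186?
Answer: 46664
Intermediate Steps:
c(I, h) = 186 - I
46985 - c(-135, Y(11, 0)) = 46985 - (186 - 1*(-135)) = 46985 - (186 + 135) = 46985 - 1*321 = 46985 - 321 = 46664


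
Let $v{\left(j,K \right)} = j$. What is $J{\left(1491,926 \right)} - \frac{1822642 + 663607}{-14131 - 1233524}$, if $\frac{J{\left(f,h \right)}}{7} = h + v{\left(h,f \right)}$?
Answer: $\frac{16177085669}{1247655} \approx 12966.0$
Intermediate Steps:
$J{\left(f,h \right)} = 14 h$ ($J{\left(f,h \right)} = 7 \left(h + h\right) = 7 \cdot 2 h = 14 h$)
$J{\left(1491,926 \right)} - \frac{1822642 + 663607}{-14131 - 1233524} = 14 \cdot 926 - \frac{1822642 + 663607}{-14131 - 1233524} = 12964 - \frac{2486249}{-1247655} = 12964 - 2486249 \left(- \frac{1}{1247655}\right) = 12964 - - \frac{2486249}{1247655} = 12964 + \frac{2486249}{1247655} = \frac{16177085669}{1247655}$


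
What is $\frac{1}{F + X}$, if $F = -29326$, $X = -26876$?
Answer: $- \frac{1}{56202} \approx -1.7793 \cdot 10^{-5}$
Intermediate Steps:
$\frac{1}{F + X} = \frac{1}{-29326 - 26876} = \frac{1}{-56202} = - \frac{1}{56202}$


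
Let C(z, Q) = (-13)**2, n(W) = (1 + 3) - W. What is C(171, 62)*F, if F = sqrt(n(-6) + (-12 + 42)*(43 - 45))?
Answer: 845*I*sqrt(2) ≈ 1195.0*I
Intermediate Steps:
n(W) = 4 - W
C(z, Q) = 169
F = 5*I*sqrt(2) (F = sqrt((4 - 1*(-6)) + (-12 + 42)*(43 - 45)) = sqrt((4 + 6) + 30*(-2)) = sqrt(10 - 60) = sqrt(-50) = 5*I*sqrt(2) ≈ 7.0711*I)
C(171, 62)*F = 169*(5*I*sqrt(2)) = 845*I*sqrt(2)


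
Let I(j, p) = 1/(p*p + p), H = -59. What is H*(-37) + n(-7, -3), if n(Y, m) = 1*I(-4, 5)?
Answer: 65491/30 ≈ 2183.0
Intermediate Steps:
I(j, p) = 1/(p + p²) (I(j, p) = 1/(p² + p) = 1/(p + p²))
n(Y, m) = 1/30 (n(Y, m) = 1*(1/(5*(1 + 5))) = 1*((⅕)/6) = 1*((⅕)*(⅙)) = 1*(1/30) = 1/30)
H*(-37) + n(-7, -3) = -59*(-37) + 1/30 = 2183 + 1/30 = 65491/30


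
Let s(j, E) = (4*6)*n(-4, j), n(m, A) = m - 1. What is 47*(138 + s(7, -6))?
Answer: 846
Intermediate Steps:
n(m, A) = -1 + m
s(j, E) = -120 (s(j, E) = (4*6)*(-1 - 4) = 24*(-5) = -120)
47*(138 + s(7, -6)) = 47*(138 - 120) = 47*18 = 846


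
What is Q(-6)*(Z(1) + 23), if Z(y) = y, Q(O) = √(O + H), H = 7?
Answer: 24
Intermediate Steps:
Q(O) = √(7 + O) (Q(O) = √(O + 7) = √(7 + O))
Q(-6)*(Z(1) + 23) = √(7 - 6)*(1 + 23) = √1*24 = 1*24 = 24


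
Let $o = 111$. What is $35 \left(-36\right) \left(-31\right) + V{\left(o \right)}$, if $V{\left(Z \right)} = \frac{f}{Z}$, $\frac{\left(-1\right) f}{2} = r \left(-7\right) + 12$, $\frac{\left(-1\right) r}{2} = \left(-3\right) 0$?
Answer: $\frac{1445212}{37} \approx 39060.0$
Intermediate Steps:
$r = 0$ ($r = - 2 \left(\left(-3\right) 0\right) = \left(-2\right) 0 = 0$)
$f = -24$ ($f = - 2 \left(0 \left(-7\right) + 12\right) = - 2 \left(0 + 12\right) = \left(-2\right) 12 = -24$)
$V{\left(Z \right)} = - \frac{24}{Z}$
$35 \left(-36\right) \left(-31\right) + V{\left(o \right)} = 35 \left(-36\right) \left(-31\right) - \frac{24}{111} = \left(-1260\right) \left(-31\right) - \frac{8}{37} = 39060 - \frac{8}{37} = \frac{1445212}{37}$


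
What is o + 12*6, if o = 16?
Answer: 88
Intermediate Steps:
o + 12*6 = 16 + 12*6 = 16 + 72 = 88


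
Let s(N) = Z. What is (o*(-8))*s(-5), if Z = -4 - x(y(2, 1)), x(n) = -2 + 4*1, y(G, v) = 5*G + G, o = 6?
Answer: 288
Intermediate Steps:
y(G, v) = 6*G
x(n) = 2 (x(n) = -2 + 4 = 2)
Z = -6 (Z = -4 - 1*2 = -4 - 2 = -6)
s(N) = -6
(o*(-8))*s(-5) = (6*(-8))*(-6) = -48*(-6) = 288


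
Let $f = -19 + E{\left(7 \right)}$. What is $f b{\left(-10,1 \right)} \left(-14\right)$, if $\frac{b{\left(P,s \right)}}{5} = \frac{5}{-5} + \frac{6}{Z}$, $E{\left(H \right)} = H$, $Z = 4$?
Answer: $420$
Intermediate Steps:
$b{\left(P,s \right)} = \frac{5}{2}$ ($b{\left(P,s \right)} = 5 \left(\frac{5}{-5} + \frac{6}{4}\right) = 5 \left(5 \left(- \frac{1}{5}\right) + 6 \cdot \frac{1}{4}\right) = 5 \left(-1 + \frac{3}{2}\right) = 5 \cdot \frac{1}{2} = \frac{5}{2}$)
$f = -12$ ($f = -19 + 7 = -12$)
$f b{\left(-10,1 \right)} \left(-14\right) = \left(-12\right) \frac{5}{2} \left(-14\right) = \left(-30\right) \left(-14\right) = 420$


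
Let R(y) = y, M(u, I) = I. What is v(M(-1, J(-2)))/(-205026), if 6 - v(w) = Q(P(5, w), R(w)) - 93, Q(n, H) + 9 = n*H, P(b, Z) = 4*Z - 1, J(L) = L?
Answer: -15/34171 ≈ -0.00043897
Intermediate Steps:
P(b, Z) = -1 + 4*Z
Q(n, H) = -9 + H*n (Q(n, H) = -9 + n*H = -9 + H*n)
v(w) = 108 - w*(-1 + 4*w) (v(w) = 6 - ((-9 + w*(-1 + 4*w)) - 93) = 6 - (-102 + w*(-1 + 4*w)) = 6 + (102 - w*(-1 + 4*w)) = 108 - w*(-1 + 4*w))
v(M(-1, J(-2)))/(-205026) = (108 - 1*(-2)*(-1 + 4*(-2)))/(-205026) = (108 - 1*(-2)*(-1 - 8))*(-1/205026) = (108 - 1*(-2)*(-9))*(-1/205026) = (108 - 18)*(-1/205026) = 90*(-1/205026) = -15/34171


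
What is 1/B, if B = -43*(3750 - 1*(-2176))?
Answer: -1/254818 ≈ -3.9244e-6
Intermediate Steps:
B = -254818 (B = -43*(3750 + 2176) = -43*5926 = -254818)
1/B = 1/(-254818) = -1/254818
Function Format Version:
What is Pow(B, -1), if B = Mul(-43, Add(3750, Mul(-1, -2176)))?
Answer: Rational(-1, 254818) ≈ -3.9244e-6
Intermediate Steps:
B = -254818 (B = Mul(-43, Add(3750, 2176)) = Mul(-43, 5926) = -254818)
Pow(B, -1) = Pow(-254818, -1) = Rational(-1, 254818)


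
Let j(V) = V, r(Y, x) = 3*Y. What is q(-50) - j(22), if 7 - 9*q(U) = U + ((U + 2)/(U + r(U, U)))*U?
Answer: -43/3 ≈ -14.333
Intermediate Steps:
q(U) = 13/18 - 5*U/36 (q(U) = 7/9 - (U + ((U + 2)/(U + 3*U))*U)/9 = 7/9 - (U + ((2 + U)/((4*U)))*U)/9 = 7/9 - (U + ((2 + U)*(1/(4*U)))*U)/9 = 7/9 - (U + ((2 + U)/(4*U))*U)/9 = 7/9 - (U + (½ + U/4))/9 = 7/9 - (½ + 5*U/4)/9 = 7/9 + (-1/18 - 5*U/36) = 13/18 - 5*U/36)
q(-50) - j(22) = (13/18 - 5/36*(-50)) - 1*22 = (13/18 + 125/18) - 22 = 23/3 - 22 = -43/3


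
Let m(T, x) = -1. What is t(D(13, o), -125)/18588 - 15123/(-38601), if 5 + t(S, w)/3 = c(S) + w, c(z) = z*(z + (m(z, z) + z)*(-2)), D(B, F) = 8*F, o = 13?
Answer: -53465905/39861966 ≈ -1.3413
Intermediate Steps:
c(z) = z*(2 - z) (c(z) = z*(z + (-1 + z)*(-2)) = z*(z + (2 - 2*z)) = z*(2 - z))
t(S, w) = -15 + 3*w + 3*S*(2 - S) (t(S, w) = -15 + 3*(S*(2 - S) + w) = -15 + 3*(w + S*(2 - S)) = -15 + (3*w + 3*S*(2 - S)) = -15 + 3*w + 3*S*(2 - S))
t(D(13, o), -125)/18588 - 15123/(-38601) = (-15 + 3*(-125) - 3*8*13*(-2 + 8*13))/18588 - 15123/(-38601) = (-15 - 375 - 3*104*(-2 + 104))*(1/18588) - 15123*(-1/38601) = (-15 - 375 - 3*104*102)*(1/18588) + 5041/12867 = (-15 - 375 - 31824)*(1/18588) + 5041/12867 = -32214*1/18588 + 5041/12867 = -5369/3098 + 5041/12867 = -53465905/39861966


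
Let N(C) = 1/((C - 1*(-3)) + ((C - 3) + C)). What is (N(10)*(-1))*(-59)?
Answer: 59/30 ≈ 1.9667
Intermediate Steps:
N(C) = 1/(3*C) (N(C) = 1/((C + 3) + ((-3 + C) + C)) = 1/((3 + C) + (-3 + 2*C)) = 1/(3*C))
(N(10)*(-1))*(-59) = (((⅓)/10)*(-1))*(-59) = (((⅓)*(⅒))*(-1))*(-59) = ((1/30)*(-1))*(-59) = -1/30*(-59) = 59/30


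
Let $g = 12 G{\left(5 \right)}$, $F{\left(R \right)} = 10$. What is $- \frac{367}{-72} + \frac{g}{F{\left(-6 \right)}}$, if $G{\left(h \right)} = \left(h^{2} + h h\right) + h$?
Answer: $\frac{5119}{72} \approx 71.097$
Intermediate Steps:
$G{\left(h \right)} = h + 2 h^{2}$ ($G{\left(h \right)} = \left(h^{2} + h^{2}\right) + h = 2 h^{2} + h = h + 2 h^{2}$)
$g = 660$ ($g = 12 \cdot 5 \left(1 + 2 \cdot 5\right) = 12 \cdot 5 \left(1 + 10\right) = 12 \cdot 5 \cdot 11 = 12 \cdot 55 = 660$)
$- \frac{367}{-72} + \frac{g}{F{\left(-6 \right)}} = - \frac{367}{-72} + \frac{660}{10} = \left(-367\right) \left(- \frac{1}{72}\right) + 660 \cdot \frac{1}{10} = \frac{367}{72} + 66 = \frac{5119}{72}$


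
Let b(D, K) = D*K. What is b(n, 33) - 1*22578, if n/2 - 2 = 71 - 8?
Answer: -18288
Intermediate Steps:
n = 130 (n = 4 + 2*(71 - 8) = 4 + 2*63 = 4 + 126 = 130)
b(n, 33) - 1*22578 = 130*33 - 1*22578 = 4290 - 22578 = -18288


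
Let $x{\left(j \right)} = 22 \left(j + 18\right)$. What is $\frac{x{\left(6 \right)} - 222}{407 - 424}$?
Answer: $-18$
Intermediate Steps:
$x{\left(j \right)} = 396 + 22 j$ ($x{\left(j \right)} = 22 \left(18 + j\right) = 396 + 22 j$)
$\frac{x{\left(6 \right)} - 222}{407 - 424} = \frac{\left(396 + 22 \cdot 6\right) - 222}{407 - 424} = \frac{\left(396 + 132\right) - 222}{-17} = \left(528 - 222\right) \left(- \frac{1}{17}\right) = 306 \left(- \frac{1}{17}\right) = -18$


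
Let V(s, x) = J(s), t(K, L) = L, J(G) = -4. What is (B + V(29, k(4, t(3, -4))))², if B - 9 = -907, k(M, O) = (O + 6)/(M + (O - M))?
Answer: 813604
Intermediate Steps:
k(M, O) = (6 + O)/O
V(s, x) = -4
B = -898 (B = 9 - 907 = -898)
(B + V(29, k(4, t(3, -4))))² = (-898 - 4)² = (-902)² = 813604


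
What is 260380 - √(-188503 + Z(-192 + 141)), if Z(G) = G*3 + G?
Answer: 260380 - I*√188707 ≈ 2.6038e+5 - 434.4*I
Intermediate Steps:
Z(G) = 4*G (Z(G) = 3*G + G = 4*G)
260380 - √(-188503 + Z(-192 + 141)) = 260380 - √(-188503 + 4*(-192 + 141)) = 260380 - √(-188503 + 4*(-51)) = 260380 - √(-188503 - 204) = 260380 - √(-188707) = 260380 - I*√188707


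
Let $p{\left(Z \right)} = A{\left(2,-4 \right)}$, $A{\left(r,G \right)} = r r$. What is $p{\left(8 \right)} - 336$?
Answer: $-332$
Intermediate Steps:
$A{\left(r,G \right)} = r^{2}$
$p{\left(Z \right)} = 4$ ($p{\left(Z \right)} = 2^{2} = 4$)
$p{\left(8 \right)} - 336 = 4 - 336 = -332$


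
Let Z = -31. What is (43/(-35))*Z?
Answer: 1333/35 ≈ 38.086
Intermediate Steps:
(43/(-35))*Z = (43/(-35))*(-31) = -1/35*43*(-31) = -43/35*(-31) = 1333/35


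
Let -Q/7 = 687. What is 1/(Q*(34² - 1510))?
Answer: 1/1702386 ≈ 5.8741e-7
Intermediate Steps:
Q = -4809 (Q = -7*687 = -4809)
1/(Q*(34² - 1510)) = 1/(-4809*(34² - 1510)) = 1/(-4809*(1156 - 1510)) = 1/(-4809*(-354)) = 1/1702386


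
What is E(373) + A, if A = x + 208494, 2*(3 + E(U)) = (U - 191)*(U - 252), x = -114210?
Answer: 105292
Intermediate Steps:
E(U) = -3 + (-252 + U)*(-191 + U)/2 (E(U) = -3 + ((U - 191)*(U - 252))/2 = -3 + ((-191 + U)*(-252 + U))/2 = -3 + ((-252 + U)*(-191 + U))/2 = -3 + (-252 + U)*(-191 + U)/2)
A = 94284 (A = -114210 + 208494 = 94284)
E(373) + A = (24063 + (½)*373² - 443/2*373) + 94284 = (24063 + (½)*139129 - 165239/2) + 94284 = (24063 + 139129/2 - 165239/2) + 94284 = 11008 + 94284 = 105292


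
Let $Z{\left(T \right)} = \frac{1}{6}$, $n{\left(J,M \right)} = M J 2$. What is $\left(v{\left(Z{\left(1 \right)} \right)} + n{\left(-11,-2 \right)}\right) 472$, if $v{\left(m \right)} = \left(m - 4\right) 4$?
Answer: $\frac{40592}{3} \approx 13531.0$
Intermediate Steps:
$n{\left(J,M \right)} = 2 J M$ ($n{\left(J,M \right)} = J M 2 = 2 J M$)
$Z{\left(T \right)} = \frac{1}{6}$
$v{\left(m \right)} = -16 + 4 m$ ($v{\left(m \right)} = \left(-4 + m\right) 4 = -16 + 4 m$)
$\left(v{\left(Z{\left(1 \right)} \right)} + n{\left(-11,-2 \right)}\right) 472 = \left(\left(-16 + 4 \cdot \frac{1}{6}\right) + 2 \left(-11\right) \left(-2\right)\right) 472 = \left(\left(-16 + \frac{2}{3}\right) + 44\right) 472 = \left(- \frac{46}{3} + 44\right) 472 = \frac{86}{3} \cdot 472 = \frac{40592}{3}$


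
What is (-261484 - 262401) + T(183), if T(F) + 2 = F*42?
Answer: -516201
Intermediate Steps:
T(F) = -2 + 42*F (T(F) = -2 + F*42 = -2 + 42*F)
(-261484 - 262401) + T(183) = (-261484 - 262401) + (-2 + 42*183) = -523885 + (-2 + 7686) = -523885 + 7684 = -516201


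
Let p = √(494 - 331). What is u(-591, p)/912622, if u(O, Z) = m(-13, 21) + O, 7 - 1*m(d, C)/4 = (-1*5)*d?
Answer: -823/912622 ≈ -0.00090180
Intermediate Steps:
m(d, C) = 28 + 20*d (m(d, C) = 28 - 4*(-1*5)*d = 28 - (-20)*d = 28 + 20*d)
p = √163 ≈ 12.767
u(O, Z) = -232 + O (u(O, Z) = (28 + 20*(-13)) + O = (28 - 260) + O = -232 + O)
u(-591, p)/912622 = (-232 - 591)/912622 = -823*1/912622 = -823/912622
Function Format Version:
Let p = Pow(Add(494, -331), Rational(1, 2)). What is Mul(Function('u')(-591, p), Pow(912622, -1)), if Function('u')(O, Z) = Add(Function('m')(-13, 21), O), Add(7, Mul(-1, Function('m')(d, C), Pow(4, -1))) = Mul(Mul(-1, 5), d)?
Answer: Rational(-823, 912622) ≈ -0.00090180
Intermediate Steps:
Function('m')(d, C) = Add(28, Mul(20, d)) (Function('m')(d, C) = Add(28, Mul(-4, Mul(Mul(-1, 5), d))) = Add(28, Mul(-4, Mul(-5, d))) = Add(28, Mul(20, d)))
p = Pow(163, Rational(1, 2)) ≈ 12.767
Function('u')(O, Z) = Add(-232, O) (Function('u')(O, Z) = Add(Add(28, Mul(20, -13)), O) = Add(Add(28, -260), O) = Add(-232, O))
Mul(Function('u')(-591, p), Pow(912622, -1)) = Mul(Add(-232, -591), Pow(912622, -1)) = Mul(-823, Rational(1, 912622)) = Rational(-823, 912622)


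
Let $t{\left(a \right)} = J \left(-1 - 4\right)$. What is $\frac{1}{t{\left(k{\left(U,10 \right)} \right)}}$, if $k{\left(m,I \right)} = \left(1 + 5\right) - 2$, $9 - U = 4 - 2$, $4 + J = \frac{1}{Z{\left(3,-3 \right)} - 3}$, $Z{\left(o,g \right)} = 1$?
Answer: $\frac{2}{45} \approx 0.044444$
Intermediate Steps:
$J = - \frac{9}{2}$ ($J = -4 + \frac{1}{1 - 3} = -4 + \frac{1}{-2} = -4 - \frac{1}{2} = - \frac{9}{2} \approx -4.5$)
$U = 7$ ($U = 9 - \left(4 - 2\right) = 9 - 2 = 7$)
$k{\left(m,I \right)} = 4$ ($k{\left(m,I \right)} = 6 - 2 = 4$)
$t{\left(a \right)} = \frac{45}{2}$ ($t{\left(a \right)} = - \frac{9 \left(-1 - 4\right)}{2} = \left(- \frac{9}{2}\right) \left(-5\right) = \frac{45}{2}$)
$\frac{1}{t{\left(k{\left(U,10 \right)} \right)}} = \frac{1}{\frac{45}{2}} = \frac{2}{45}$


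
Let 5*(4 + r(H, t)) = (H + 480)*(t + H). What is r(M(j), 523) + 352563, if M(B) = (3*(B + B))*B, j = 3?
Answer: 2070913/5 ≈ 4.1418e+5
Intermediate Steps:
M(B) = 6*B**2 (M(B) = (3*(2*B))*B = (6*B)*B = 6*B**2)
r(H, t) = -4 + (480 + H)*(H + t)/5 (r(H, t) = -4 + ((H + 480)*(t + H))/5 = -4 + ((480 + H)*(H + t))/5 = -4 + (480 + H)*(H + t)/5)
r(M(j), 523) + 352563 = (-4 + 96*(6*3**2) + 96*523 + (6*3**2)**2/5 + (1/5)*(6*3**2)*523) + 352563 = (-4 + 96*(6*9) + 50208 + (6*9)**2/5 + (1/5)*(6*9)*523) + 352563 = (-4 + 96*54 + 50208 + (1/5)*54**2 + (1/5)*54*523) + 352563 = (-4 + 5184 + 50208 + (1/5)*2916 + 28242/5) + 352563 = (-4 + 5184 + 50208 + 2916/5 + 28242/5) + 352563 = 308098/5 + 352563 = 2070913/5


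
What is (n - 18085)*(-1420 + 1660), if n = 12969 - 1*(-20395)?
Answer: 3666960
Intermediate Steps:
n = 33364 (n = 12969 + 20395 = 33364)
(n - 18085)*(-1420 + 1660) = (33364 - 18085)*(-1420 + 1660) = 15279*240 = 3666960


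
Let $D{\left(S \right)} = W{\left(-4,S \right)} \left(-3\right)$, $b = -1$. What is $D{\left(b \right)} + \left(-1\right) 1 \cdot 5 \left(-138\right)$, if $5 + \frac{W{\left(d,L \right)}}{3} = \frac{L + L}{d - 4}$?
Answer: $\frac{2931}{4} \approx 732.75$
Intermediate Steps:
$W{\left(d,L \right)} = -15 + \frac{6 L}{-4 + d}$ ($W{\left(d,L \right)} = -15 + 3 \frac{L + L}{d - 4} = -15 + 3 \frac{2 L}{-4 + d} = -15 + \frac{6 L}{-4 + d}$)
$D{\left(S \right)} = 45 + \frac{9 S}{4}$ ($D{\left(S \right)} = \frac{3 \left(20 - -20 + 2 S\right)}{-4 - 4} \left(-3\right) = \frac{3 \left(20 + 20 + 2 S\right)}{-8} \left(-3\right) = 3 \left(- \frac{1}{8}\right) \left(40 + 2 S\right) \left(-3\right) = \left(-15 - \frac{3 S}{4}\right) \left(-3\right) = 45 + \frac{9 S}{4}$)
$D{\left(b \right)} + \left(-1\right) 1 \cdot 5 \left(-138\right) = \left(45 + \frac{9}{4} \left(-1\right)\right) + \left(-1\right) 1 \cdot 5 \left(-138\right) = \left(45 - \frac{9}{4}\right) + \left(-1\right) 5 \left(-138\right) = \frac{171}{4} - -690 = \frac{171}{4} + 690 = \frac{2931}{4}$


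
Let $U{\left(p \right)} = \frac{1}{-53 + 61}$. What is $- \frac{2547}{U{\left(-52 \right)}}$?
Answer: $-20376$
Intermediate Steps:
$U{\left(p \right)} = \frac{1}{8}$
$- \frac{2547}{U{\left(-52 \right)}} = - 2547 \frac{1}{\frac{1}{8}} = \left(-2547\right) 8 = -20376$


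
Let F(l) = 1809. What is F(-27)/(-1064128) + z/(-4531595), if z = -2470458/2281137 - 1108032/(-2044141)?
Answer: -12740900444477083204901/7495246545271683275746240 ≈ -0.0016999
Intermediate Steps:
z = -840797231398/1554321889439 (z = -2470458*1/2281137 - 1108032*(-1/2044141) = -823486/760379 + 1108032/2044141 = -840797231398/1554321889439 ≈ -0.54094)
F(-27)/(-1064128) + z/(-4531595) = 1809/(-1064128) - 840797231398/1554321889439/(-4531595) = 1809*(-1/1064128) - 840797231398/1554321889439*(-1/4531595) = -1809/1064128 + 840797231398/7043557302572325205 = -12740900444477083204901/7495246545271683275746240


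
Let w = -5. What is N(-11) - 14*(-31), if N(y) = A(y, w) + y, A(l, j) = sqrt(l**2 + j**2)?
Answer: 423 + sqrt(146) ≈ 435.08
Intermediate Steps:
A(l, j) = sqrt(j**2 + l**2)
N(y) = y + sqrt(25 + y**2) (N(y) = sqrt((-5)**2 + y**2) + y = sqrt(25 + y**2) + y = y + sqrt(25 + y**2))
N(-11) - 14*(-31) = (-11 + sqrt(25 + (-11)**2)) - 14*(-31) = (-11 + sqrt(25 + 121)) + 434 = (-11 + sqrt(146)) + 434 = 423 + sqrt(146)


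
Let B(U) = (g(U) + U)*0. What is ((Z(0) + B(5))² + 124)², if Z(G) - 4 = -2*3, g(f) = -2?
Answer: 16384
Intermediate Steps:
Z(G) = -2 (Z(G) = 4 - 2*3 = 4 - 6 = -2)
B(U) = 0 (B(U) = (-2 + U)*0 = 0)
((Z(0) + B(5))² + 124)² = ((-2 + 0)² + 124)² = ((-2)² + 124)² = (4 + 124)² = 128² = 16384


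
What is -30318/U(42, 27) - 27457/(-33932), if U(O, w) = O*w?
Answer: -166269023/6413148 ≈ -25.926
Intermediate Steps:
-30318/U(42, 27) - 27457/(-33932) = -30318/(42*27) - 27457/(-33932) = -30318/1134 - 27457*(-1/33932) = -30318*1/1134 + 27457/33932 = -5053/189 + 27457/33932 = -166269023/6413148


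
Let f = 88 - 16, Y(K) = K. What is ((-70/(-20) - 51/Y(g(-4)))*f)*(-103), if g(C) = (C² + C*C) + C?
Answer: -87138/7 ≈ -12448.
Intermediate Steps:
g(C) = C + 2*C² (g(C) = (C² + C²) + C = 2*C² + C = C + 2*C²)
f = 72
((-70/(-20) - 51/Y(g(-4)))*f)*(-103) = ((-70/(-20) - 51*(-1/(4*(1 + 2*(-4)))))*72)*(-103) = ((-70*(-1/20) - 51*(-1/(4*(1 - 8))))*72)*(-103) = ((7/2 - 51/((-4*(-7))))*72)*(-103) = ((7/2 - 51/28)*72)*(-103) = ((47/28)*72)*(-103) = (846/7)*(-103) = -87138/7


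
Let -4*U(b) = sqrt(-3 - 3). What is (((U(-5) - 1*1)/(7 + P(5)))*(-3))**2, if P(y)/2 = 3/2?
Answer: 9/160 + 9*I*sqrt(6)/200 ≈ 0.05625 + 0.11023*I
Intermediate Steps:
P(y) = 3 (P(y) = 2*(3/2) = 3)
U(b) = -I*sqrt(6)/4 (U(b) = -sqrt(-3 - 3)/4 = -I*sqrt(6)/4)
(((U(-5) - 1*1)/(7 + P(5)))*(-3))**2 = (((-I*sqrt(6)/4 - 1*1)/(7 + 3))*(-3))**2 = (((-I*sqrt(6)/4 - 1)/10)*(-3))**2 = (((-1 - I*sqrt(6)/4)/10)*(-3))**2 = ((-1/10 - I*sqrt(6)/40)*(-3))**2 = (3/10 + 3*I*sqrt(6)/40)**2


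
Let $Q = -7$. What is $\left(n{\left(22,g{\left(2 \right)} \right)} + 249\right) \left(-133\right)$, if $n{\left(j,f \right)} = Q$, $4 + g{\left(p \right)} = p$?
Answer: $-32186$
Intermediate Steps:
$g{\left(p \right)} = -4 + p$
$n{\left(j,f \right)} = -7$
$\left(n{\left(22,g{\left(2 \right)} \right)} + 249\right) \left(-133\right) = \left(-7 + 249\right) \left(-133\right) = 242 \left(-133\right) = -32186$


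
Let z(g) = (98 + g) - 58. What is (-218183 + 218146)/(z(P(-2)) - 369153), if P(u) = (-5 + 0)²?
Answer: 37/369088 ≈ 0.00010025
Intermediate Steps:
P(u) = 25 (P(u) = (-5)² = 25)
z(g) = 40 + g
(-218183 + 218146)/(z(P(-2)) - 369153) = (-218183 + 218146)/((40 + 25) - 369153) = -37/(65 - 369153) = -37/(-369088) = -37*(-1/369088) = 37/369088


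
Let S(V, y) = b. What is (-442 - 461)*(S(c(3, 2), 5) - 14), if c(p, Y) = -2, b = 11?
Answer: 2709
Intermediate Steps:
S(V, y) = 11
(-442 - 461)*(S(c(3, 2), 5) - 14) = (-442 - 461)*(11 - 14) = -903*(-3) = 2709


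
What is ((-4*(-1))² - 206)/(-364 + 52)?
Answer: 95/156 ≈ 0.60897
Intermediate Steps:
((-4*(-1))² - 206)/(-364 + 52) = (4² - 206)/(-312) = (16 - 206)*(-1/312) = -190*(-1/312) = 95/156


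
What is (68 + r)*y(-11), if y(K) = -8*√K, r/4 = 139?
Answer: -4992*I*√11 ≈ -16557.0*I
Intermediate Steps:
r = 556 (r = 4*139 = 556)
(68 + r)*y(-11) = (68 + 556)*(-8*I*√11) = 624*(-8*I*√11) = -4992*I*√11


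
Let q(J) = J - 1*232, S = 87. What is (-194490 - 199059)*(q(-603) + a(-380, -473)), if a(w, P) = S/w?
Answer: 124907336463/380 ≈ 3.2870e+8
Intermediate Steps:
q(J) = -232 + J (q(J) = J - 232 = -232 + J)
a(w, P) = 87/w
(-194490 - 199059)*(q(-603) + a(-380, -473)) = (-194490 - 199059)*((-232 - 603) + 87/(-380)) = -393549*(-835 + 87*(-1/380)) = -393549*(-835 - 87/380) = -393549*(-317387/380) = 124907336463/380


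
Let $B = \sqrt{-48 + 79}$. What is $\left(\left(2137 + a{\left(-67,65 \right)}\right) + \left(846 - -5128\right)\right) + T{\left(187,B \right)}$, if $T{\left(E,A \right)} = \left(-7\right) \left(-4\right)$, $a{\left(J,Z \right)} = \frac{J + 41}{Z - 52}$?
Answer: $8137$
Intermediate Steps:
$a{\left(J,Z \right)} = \frac{41 + J}{-52 + Z}$
$B = \sqrt{31} \approx 5.5678$
$T{\left(E,A \right)} = 28$
$\left(\left(2137 + a{\left(-67,65 \right)}\right) + \left(846 - -5128\right)\right) + T{\left(187,B \right)} = \left(\left(2137 + \frac{41 - 67}{-52 + 65}\right) + \left(846 - -5128\right)\right) + 28 = \left(\left(2137 + \frac{1}{13} \left(-26\right)\right) + \left(846 + 5128\right)\right) + 28 = \left(\left(2137 + \frac{1}{13} \left(-26\right)\right) + 5974\right) + 28 = \left(\left(2137 - 2\right) + 5974\right) + 28 = \left(2135 + 5974\right) + 28 = 8109 + 28 = 8137$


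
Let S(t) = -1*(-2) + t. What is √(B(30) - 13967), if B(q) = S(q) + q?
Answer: 3*I*√1545 ≈ 117.92*I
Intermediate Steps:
S(t) = 2 + t
B(q) = 2 + 2*q (B(q) = (2 + q) + q = 2 + 2*q)
√(B(30) - 13967) = √((2 + 2*30) - 13967) = √((2 + 60) - 13967) = √(62 - 13967) = √(-13905) = 3*I*√1545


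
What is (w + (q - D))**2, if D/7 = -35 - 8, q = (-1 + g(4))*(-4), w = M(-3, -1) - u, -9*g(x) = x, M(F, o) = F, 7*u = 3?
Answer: 365230321/3969 ≈ 92021.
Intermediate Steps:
u = 3/7 (u = (1/7)*3 = 3/7 ≈ 0.42857)
g(x) = -x/9
w = -24/7 (w = -3 - 1*3/7 = -3 - 3/7 = -24/7 ≈ -3.4286)
q = 52/9 (q = (-1 - 1/9*4)*(-4) = (-1 - 4/9)*(-4) = -13/9*(-4) = 52/9 ≈ 5.7778)
D = -301 (D = 7*(-35 - 8) = 7*(-43) = -301)
(w + (q - D))**2 = (-24/7 + (52/9 - 1*(-301)))**2 = (-24/7 + (52/9 + 301))**2 = (-24/7 + 2761/9)**2 = (19111/63)**2 = 365230321/3969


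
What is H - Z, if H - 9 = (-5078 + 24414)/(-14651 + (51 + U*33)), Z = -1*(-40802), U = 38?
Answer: -272221357/6673 ≈ -40794.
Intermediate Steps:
Z = 40802
H = 50389/6673 (H = 9 + (-5078 + 24414)/(-14651 + (51 + 38*33)) = 9 + 19336/(-14651 + (51 + 1254)) = 9 + 19336/(-14651 + 1305) = 9 + 19336/(-13346) = 9 + 19336*(-1/13346) = 9 - 9668/6673 = 50389/6673 ≈ 7.5512)
H - Z = 50389/6673 - 1*40802 = 50389/6673 - 40802 = -272221357/6673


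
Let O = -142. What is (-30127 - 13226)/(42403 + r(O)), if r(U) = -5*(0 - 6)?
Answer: -43353/42433 ≈ -1.0217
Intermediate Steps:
r(U) = 30 (r(U) = -5*(-6) = 30)
(-30127 - 13226)/(42403 + r(O)) = (-30127 - 13226)/(42403 + 30) = -43353/42433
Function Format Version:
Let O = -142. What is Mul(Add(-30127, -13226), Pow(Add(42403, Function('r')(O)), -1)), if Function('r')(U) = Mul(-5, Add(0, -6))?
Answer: Rational(-43353, 42433) ≈ -1.0217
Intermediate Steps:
Function('r')(U) = 30 (Function('r')(U) = Mul(-5, -6) = 30)
Mul(Add(-30127, -13226), Pow(Add(42403, Function('r')(O)), -1)) = Mul(Add(-30127, -13226), Pow(Add(42403, 30), -1)) = Mul(-43353, Pow(42433, -1)) = Mul(-43353, Rational(1, 42433)) = Rational(-43353, 42433)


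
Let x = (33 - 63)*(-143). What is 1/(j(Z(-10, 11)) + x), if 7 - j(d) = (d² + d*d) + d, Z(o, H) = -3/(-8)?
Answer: 32/137483 ≈ 0.00023276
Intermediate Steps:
Z(o, H) = 3/8 (Z(o, H) = -3*(-⅛) = 3/8)
x = 4290 (x = -30*(-143) = 4290)
j(d) = 7 - d - 2*d² (j(d) = 7 - ((d² + d*d) + d) = 7 - ((d² + d²) + d) = 7 - (2*d² + d) = 7 - (d + 2*d²) = 7 + (-d - 2*d²) = 7 - d - 2*d²)
1/(j(Z(-10, 11)) + x) = 1/((7 - 1*3/8 - 2*(3/8)²) + 4290) = 1/((7 - 3/8 - 2*9/64) + 4290) = 1/((7 - 3/8 - 9/32) + 4290) = 1/(203/32 + 4290) = 1/(137483/32) = 32/137483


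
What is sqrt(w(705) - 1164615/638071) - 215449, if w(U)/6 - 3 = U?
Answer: -215449 + sqrt(1728764678164503)/638071 ≈ -2.1538e+5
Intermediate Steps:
w(U) = 18 + 6*U
sqrt(w(705) - 1164615/638071) - 215449 = sqrt((18 + 6*705) - 1164615/638071) - 215449 = sqrt((18 + 4230) - 1164615*1/638071) - 215449 = sqrt(4248 - 1164615/638071) - 215449 = sqrt(2709360993/638071) - 215449 = sqrt(1728764678164503)/638071 - 215449 = -215449 + sqrt(1728764678164503)/638071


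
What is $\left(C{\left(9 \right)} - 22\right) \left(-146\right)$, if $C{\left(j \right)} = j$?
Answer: $1898$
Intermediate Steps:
$\left(C{\left(9 \right)} - 22\right) \left(-146\right) = \left(9 - 22\right) \left(-146\right) = \left(-13\right) \left(-146\right) = 1898$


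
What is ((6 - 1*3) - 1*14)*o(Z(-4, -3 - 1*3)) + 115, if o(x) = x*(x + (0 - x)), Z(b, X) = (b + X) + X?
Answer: 115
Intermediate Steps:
Z(b, X) = b + 2*X (Z(b, X) = (X + b) + X = b + 2*X)
o(x) = 0 (o(x) = x*(x - x) = x*0 = 0)
((6 - 1*3) - 1*14)*o(Z(-4, -3 - 1*3)) + 115 = ((6 - 1*3) - 1*14)*0 + 115 = ((6 - 3) - 14)*0 + 115 = (3 - 14)*0 + 115 = -11*0 + 115 = 0 + 115 = 115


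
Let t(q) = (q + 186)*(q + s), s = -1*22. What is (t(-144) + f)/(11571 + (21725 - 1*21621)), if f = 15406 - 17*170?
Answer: 5544/11675 ≈ 0.47486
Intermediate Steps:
s = -22
f = 12516 (f = 15406 - 1*2890 = 15406 - 2890 = 12516)
t(q) = (-22 + q)*(186 + q) (t(q) = (q + 186)*(q - 22) = (186 + q)*(-22 + q) = (-22 + q)*(186 + q))
(t(-144) + f)/(11571 + (21725 - 1*21621)) = ((-4092 + (-144)² + 164*(-144)) + 12516)/(11571 + (21725 - 1*21621)) = ((-4092 + 20736 - 23616) + 12516)/(11571 + (21725 - 21621)) = (-6972 + 12516)/(11571 + 104) = 5544/11675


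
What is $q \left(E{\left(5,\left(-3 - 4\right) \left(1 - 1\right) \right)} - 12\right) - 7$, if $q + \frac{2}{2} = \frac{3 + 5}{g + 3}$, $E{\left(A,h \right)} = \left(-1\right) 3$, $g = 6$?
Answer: $- \frac{16}{3} \approx -5.3333$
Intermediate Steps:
$E{\left(A,h \right)} = -3$
$q = - \frac{1}{9}$ ($q = -1 + \frac{3 + 5}{6 + 3} = -1 + \frac{8}{9} = - \frac{1}{9} \approx -0.11111$)
$q \left(E{\left(5,\left(-3 - 4\right) \left(1 - 1\right) \right)} - 12\right) - 7 = - \frac{-3 - 12}{9} - 7 = \left(- \frac{1}{9}\right) \left(-15\right) - 7 = \frac{5}{3} - 7 = - \frac{16}{3}$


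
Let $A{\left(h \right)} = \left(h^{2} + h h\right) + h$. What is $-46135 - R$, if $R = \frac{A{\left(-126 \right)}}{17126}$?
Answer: $- \frac{395069818}{8563} \approx -46137.0$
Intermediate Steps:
$A{\left(h \right)} = h + 2 h^{2}$ ($A{\left(h \right)} = \left(h^{2} + h^{2}\right) + h = 2 h^{2} + h = h + 2 h^{2}$)
$R = \frac{15813}{8563}$ ($R = \frac{\left(-126\right) \left(1 + 2 \left(-126\right)\right)}{17126} = - 126 \left(1 - 252\right) \frac{1}{17126} = \left(-126\right) \left(-251\right) \frac{1}{17126} = 31626 \cdot \frac{1}{17126} = \frac{15813}{8563} \approx 1.8467$)
$-46135 - R = -46135 - \frac{15813}{8563} = - \frac{395069818}{8563}$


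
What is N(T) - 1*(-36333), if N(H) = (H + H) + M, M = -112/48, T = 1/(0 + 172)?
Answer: 9373315/258 ≈ 36331.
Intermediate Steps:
T = 1/172 ≈ 0.0058140
M = -7/3 (M = -112*1/48 = -7/3 ≈ -2.3333)
N(H) = -7/3 + 2*H (N(H) = (H + H) - 7/3 = 2*H - 7/3 = -7/3 + 2*H)
N(T) - 1*(-36333) = (-7/3 + 2*(1/172)) - 1*(-36333) = (-7/3 + 1/86) + 36333 = -599/258 + 36333 = 9373315/258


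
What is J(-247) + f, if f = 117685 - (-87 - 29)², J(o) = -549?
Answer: 103680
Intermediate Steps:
f = 104229 (f = 117685 - 1*(-116)² = 117685 - 1*13456 = 117685 - 13456 = 104229)
J(-247) + f = -549 + 104229 = 103680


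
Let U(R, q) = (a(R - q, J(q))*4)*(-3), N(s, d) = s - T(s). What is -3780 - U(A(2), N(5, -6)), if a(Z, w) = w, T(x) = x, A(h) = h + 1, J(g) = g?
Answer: -3780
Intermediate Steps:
A(h) = 1 + h
N(s, d) = 0 (N(s, d) = s - s = 0)
U(R, q) = -12*q (U(R, q) = (q*4)*(-3) = (4*q)*(-3) = -12*q)
-3780 - U(A(2), N(5, -6)) = -3780 - (-12)*0 = -3780 - 1*0 = -3780 + 0 = -3780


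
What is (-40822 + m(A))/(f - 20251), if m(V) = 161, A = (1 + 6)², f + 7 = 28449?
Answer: -40661/8191 ≈ -4.9641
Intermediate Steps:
f = 28442 (f = -7 + 28449 = 28442)
A = 49 (A = 7² = 49)
(-40822 + m(A))/(f - 20251) = (-40822 + 161)/(28442 - 20251) = -40661/8191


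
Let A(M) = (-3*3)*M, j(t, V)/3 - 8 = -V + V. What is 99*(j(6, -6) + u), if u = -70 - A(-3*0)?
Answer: -4554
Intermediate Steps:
j(t, V) = 24 (j(t, V) = 24 + 3*(-V + V) = 24 + 3*0 = 24 + 0 = 24)
A(M) = -9*M
u = -70 (u = -70 - (-9)*(-3*0) = -70 - (-9)*0 = -70 - 1*0 = -70 + 0 = -70)
99*(j(6, -6) + u) = 99*(24 - 70) = 99*(-46) = -4554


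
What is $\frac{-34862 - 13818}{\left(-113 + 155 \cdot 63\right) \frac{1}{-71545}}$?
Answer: $\frac{870702650}{2413} \approx 3.6084 \cdot 10^{5}$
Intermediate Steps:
$\frac{-34862 - 13818}{\left(-113 + 155 \cdot 63\right) \frac{1}{-71545}} = \frac{-34862 - 13818}{\left(-113 + 9765\right) \left(- \frac{1}{71545}\right)} = - \frac{48680}{9652 \left(- \frac{1}{71545}\right)} = - \frac{48680}{- \frac{9652}{71545}} = \left(-48680\right) \left(- \frac{71545}{9652}\right) = \frac{870702650}{2413}$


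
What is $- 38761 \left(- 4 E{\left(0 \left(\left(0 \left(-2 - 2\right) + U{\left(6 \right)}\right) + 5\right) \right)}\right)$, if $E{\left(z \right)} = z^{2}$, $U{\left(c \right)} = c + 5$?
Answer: $0$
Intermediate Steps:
$U{\left(c \right)} = 5 + c$
$- 38761 \left(- 4 E{\left(0 \left(\left(0 \left(-2 - 2\right) + U{\left(6 \right)}\right) + 5\right) \right)}\right) = - 38761 \left(- 4 \left(0 \left(\left(0 \left(-2 - 2\right) + \left(5 + 6\right)\right) + 5\right)\right)^{2}\right) = - 38761 \left(- 4 \left(0 \left(\left(0 \left(-4\right) + 11\right) + 5\right)\right)^{2}\right) = - 38761 \left(- 4 \left(0 \left(\left(0 + 11\right) + 5\right)\right)^{2}\right) = - 38761 \left(- 4 \left(0 \left(11 + 5\right)\right)^{2}\right) = - 38761 \left(- 4 \left(0 \cdot 16\right)^{2}\right) = - 38761 \left(- 4 \cdot 0^{2}\right) = - 38761 \left(\left(-4\right) 0\right) = \left(-38761\right) 0 = 0$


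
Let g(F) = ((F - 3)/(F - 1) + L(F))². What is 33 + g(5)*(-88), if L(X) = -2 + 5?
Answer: -1045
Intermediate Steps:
L(X) = 3
g(F) = (3 + (-3 + F)/(-1 + F))² (g(F) = ((F - 3)/(F - 1) + 3)² = ((-3 + F)/(-1 + F) + 3)² = (3 + (-3 + F)/(-1 + F))²)
33 + g(5)*(-88) = 33 + (4*(-3 + 2*5)²/(-1 + 5)²)*(-88) = 33 + (4*(-3 + 10)²/4²)*(-88) = 33 + (4*(1/16)*7²)*(-88) = 33 + (4*(1/16)*49)*(-88) = 33 + (49/4)*(-88) = 33 - 1078 = -1045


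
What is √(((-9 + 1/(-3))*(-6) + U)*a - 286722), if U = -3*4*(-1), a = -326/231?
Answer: 5*I*√612195738/231 ≈ 535.55*I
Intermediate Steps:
a = -326/231 (a = -326*1/231 = -326/231 ≈ -1.4113)
U = 12 (U = -12*(-1) = 12)
√(((-9 + 1/(-3))*(-6) + U)*a - 286722) = √(((-9 + 1/(-3))*(-6) + 12)*(-326/231) - 286722) = √(((-9 - ⅓)*(-6) + 12)*(-326/231) - 286722) = √((-28/3*(-6) + 12)*(-326/231) - 286722) = √((56 + 12)*(-326/231) - 286722) = √(68*(-326/231) - 286722) = √(-22168/231 - 286722) = √(-66254950/231) = 5*I*√612195738/231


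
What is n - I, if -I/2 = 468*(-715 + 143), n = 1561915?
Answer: 1026523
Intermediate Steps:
I = 535392 (I = -936*(-715 + 143) = -936*(-572) = -2*(-267696) = 535392)
n - I = 1561915 - 1*535392 = 1561915 - 535392 = 1026523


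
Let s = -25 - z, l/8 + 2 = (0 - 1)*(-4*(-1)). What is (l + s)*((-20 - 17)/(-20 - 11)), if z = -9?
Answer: -2368/31 ≈ -76.387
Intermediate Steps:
l = -48 (l = -16 + 8*((0 - 1)*(-4*(-1))) = -16 + 8*(-1*4) = -16 + 8*(-4) = -16 - 32 = -48)
s = -16 (s = -25 - 1*(-9) = -25 + 9 = -16)
(l + s)*((-20 - 17)/(-20 - 11)) = (-48 - 16)*((-20 - 17)/(-20 - 11)) = -(-2368)/(-31) = -(-2368)*(-1)/31 = -64*37/31 = -2368/31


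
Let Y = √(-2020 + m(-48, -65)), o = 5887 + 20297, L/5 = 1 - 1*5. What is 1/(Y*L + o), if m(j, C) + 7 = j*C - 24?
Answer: 3273/85646782 + 5*√1069/171293564 ≈ 3.9169e-5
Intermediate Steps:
L = -20 (L = 5*(1 - 1*5) = 5*(1 - 5) = 5*(-4) = -20)
o = 26184
m(j, C) = -31 + C*j (m(j, C) = -7 + (j*C - 24) = -7 + (C*j - 24) = -7 + (-24 + C*j) = -31 + C*j)
Y = √1069 (Y = √(-2020 + (-31 - 65*(-48))) = √(-2020 + (-31 + 3120)) = √(-2020 + 3089) = √1069 ≈ 32.696)
1/(Y*L + o) = 1/(√1069*(-20) + 26184) = 1/(-20*√1069 + 26184) = 1/(26184 - 20*√1069)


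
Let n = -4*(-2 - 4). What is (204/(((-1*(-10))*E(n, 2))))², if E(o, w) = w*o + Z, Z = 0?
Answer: 289/1600 ≈ 0.18062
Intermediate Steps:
n = 24 (n = -4*(-6) = 24)
E(o, w) = o*w (E(o, w) = w*o + 0 = o*w + 0 = o*w)
(204/(((-1*(-10))*E(n, 2))))² = (204/(((-1*(-10))*(24*2))))² = (204/((10*48)))² = (204/480)² = (204*(1/480))² = (17/40)² = 289/1600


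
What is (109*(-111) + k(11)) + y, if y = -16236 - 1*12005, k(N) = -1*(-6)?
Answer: -40334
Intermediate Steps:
k(N) = 6
y = -28241 (y = -16236 - 12005 = -28241)
(109*(-111) + k(11)) + y = (109*(-111) + 6) - 28241 = (-12099 + 6) - 28241 = -12093 - 28241 = -40334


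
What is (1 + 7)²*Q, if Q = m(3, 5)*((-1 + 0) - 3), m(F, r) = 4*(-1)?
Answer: 1024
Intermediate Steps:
m(F, r) = -4
Q = 16 (Q = -4*((-1 + 0) - 3) = -4*(-1 - 3) = -4*(-4) = 16)
(1 + 7)²*Q = (1 + 7)²*16 = 8²*16 = 64*16 = 1024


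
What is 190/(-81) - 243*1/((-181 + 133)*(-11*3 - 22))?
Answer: -173761/71280 ≈ -2.4377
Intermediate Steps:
190/(-81) - 243*1/((-181 + 133)*(-11*3 - 22)) = 190*(-1/81) - 243*(-1/(48*(-33 - 22))) = -190/81 - 243/((-55*(-48))) = -190/81 - 243/2640 = -190/81 - 243*1/2640 = -190/81 - 81/880 = -173761/71280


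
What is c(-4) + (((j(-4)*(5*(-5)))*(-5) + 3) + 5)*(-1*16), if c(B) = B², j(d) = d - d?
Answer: -112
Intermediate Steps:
j(d) = 0
c(-4) + (((j(-4)*(5*(-5)))*(-5) + 3) + 5)*(-1*16) = (-4)² + (((0*(5*(-5)))*(-5) + 3) + 5)*(-1*16) = 16 + (((0*(-25))*(-5) + 3) + 5)*(-16) = 16 + ((0*(-5) + 3) + 5)*(-16) = 16 + ((0 + 3) + 5)*(-16) = 16 + (3 + 5)*(-16) = 16 + 8*(-16) = 16 - 128 = -112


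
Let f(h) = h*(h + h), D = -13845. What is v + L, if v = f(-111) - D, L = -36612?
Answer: 1875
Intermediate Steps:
f(h) = 2*h² (f(h) = h*(2*h) = 2*h²)
v = 38487 (v = 2*(-111)² - 1*(-13845) = 2*12321 + 13845 = 24642 + 13845 = 38487)
v + L = 38487 - 36612 = 1875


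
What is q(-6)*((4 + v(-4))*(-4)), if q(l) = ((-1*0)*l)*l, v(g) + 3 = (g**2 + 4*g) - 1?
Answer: 0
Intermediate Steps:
v(g) = -4 + g**2 + 4*g (v(g) = -3 + ((g**2 + 4*g) - 1) = -3 + (-1 + g**2 + 4*g) = -4 + g**2 + 4*g)
q(l) = 0 (q(l) = (0*l)*l = 0*l = 0)
q(-6)*((4 + v(-4))*(-4)) = 0*((4 + (-4 + (-4)**2 + 4*(-4)))*(-4)) = 0*((4 + (-4 + 16 - 16))*(-4)) = 0*((4 - 4)*(-4)) = 0*(0*(-4)) = 0*0 = 0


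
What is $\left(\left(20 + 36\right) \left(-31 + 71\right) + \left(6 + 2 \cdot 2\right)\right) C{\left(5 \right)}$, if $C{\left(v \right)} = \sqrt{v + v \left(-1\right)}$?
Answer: $0$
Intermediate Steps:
$C{\left(v \right)} = 0$ ($C{\left(v \right)} = \sqrt{v - v} = \sqrt{0} = 0$)
$\left(\left(20 + 36\right) \left(-31 + 71\right) + \left(6 + 2 \cdot 2\right)\right) C{\left(5 \right)} = \left(\left(20 + 36\right) \left(-31 + 71\right) + \left(6 + 2 \cdot 2\right)\right) 0 = \left(56 \cdot 40 + \left(6 + 4\right)\right) 0 = \left(2240 + 10\right) 0 = 2250 \cdot 0 = 0$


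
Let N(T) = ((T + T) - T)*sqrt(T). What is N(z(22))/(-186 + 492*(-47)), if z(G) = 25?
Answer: -25/4662 ≈ -0.0053625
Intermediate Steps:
N(T) = T**(3/2) (N(T) = (2*T - T)*sqrt(T) = T*sqrt(T) = T**(3/2))
N(z(22))/(-186 + 492*(-47)) = 25**(3/2)/(-186 + 492*(-47)) = 125/(-186 - 23124) = 125/(-23310) = 125*(-1/23310) = -25/4662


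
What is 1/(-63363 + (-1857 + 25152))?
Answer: -1/40068 ≈ -2.4958e-5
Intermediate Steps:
1/(-63363 + (-1857 + 25152)) = 1/(-63363 + 23295) = 1/(-40068) = -1/40068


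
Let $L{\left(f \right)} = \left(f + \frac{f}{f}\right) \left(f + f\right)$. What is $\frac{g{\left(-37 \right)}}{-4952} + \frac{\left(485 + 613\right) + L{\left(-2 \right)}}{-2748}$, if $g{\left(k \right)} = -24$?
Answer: $- \frac{336947}{850506} \approx -0.39617$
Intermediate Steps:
$L{\left(f \right)} = 2 f \left(1 + f\right)$ ($L{\left(f \right)} = \left(f + 1\right) 2 f = \left(1 + f\right) 2 f = 2 f \left(1 + f\right)$)
$\frac{g{\left(-37 \right)}}{-4952} + \frac{\left(485 + 613\right) + L{\left(-2 \right)}}{-2748} = - \frac{24}{-4952} + \frac{\left(485 + 613\right) + 2 \left(-2\right) \left(1 - 2\right)}{-2748} = \left(-24\right) \left(- \frac{1}{4952}\right) + \left(1098 + 2 \left(-2\right) \left(-1\right)\right) \left(- \frac{1}{2748}\right) = \frac{3}{619} + \left(1098 + 4\right) \left(- \frac{1}{2748}\right) = \frac{3}{619} + 1102 \left(- \frac{1}{2748}\right) = \frac{3}{619} - \frac{551}{1374} = - \frac{336947}{850506}$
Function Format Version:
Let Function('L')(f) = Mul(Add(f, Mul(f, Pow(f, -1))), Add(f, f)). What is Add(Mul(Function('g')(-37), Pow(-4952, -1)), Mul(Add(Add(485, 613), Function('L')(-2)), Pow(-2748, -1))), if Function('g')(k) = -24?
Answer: Rational(-336947, 850506) ≈ -0.39617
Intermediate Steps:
Function('L')(f) = Mul(2, f, Add(1, f)) (Function('L')(f) = Mul(Add(f, 1), Mul(2, f)) = Mul(Add(1, f), Mul(2, f)) = Mul(2, f, Add(1, f)))
Add(Mul(Function('g')(-37), Pow(-4952, -1)), Mul(Add(Add(485, 613), Function('L')(-2)), Pow(-2748, -1))) = Add(Mul(-24, Pow(-4952, -1)), Mul(Add(Add(485, 613), Mul(2, -2, Add(1, -2))), Pow(-2748, -1))) = Add(Mul(-24, Rational(-1, 4952)), Mul(Add(1098, Mul(2, -2, -1)), Rational(-1, 2748))) = Add(Rational(3, 619), Mul(Add(1098, 4), Rational(-1, 2748))) = Add(Rational(3, 619), Mul(1102, Rational(-1, 2748))) = Add(Rational(3, 619), Rational(-551, 1374)) = Rational(-336947, 850506)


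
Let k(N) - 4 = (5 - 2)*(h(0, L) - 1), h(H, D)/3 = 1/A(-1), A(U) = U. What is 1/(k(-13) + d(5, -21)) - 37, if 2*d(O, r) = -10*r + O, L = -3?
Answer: -7361/199 ≈ -36.990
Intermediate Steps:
h(H, D) = -3 (h(H, D) = 3/(-1) = 3*(-1) = -3)
d(O, r) = O/2 - 5*r (d(O, r) = (-10*r + O)/2 = (O - 10*r)/2 = O/2 - 5*r)
k(N) = -8 (k(N) = 4 + (5 - 2)*(-3 - 1) = 4 + 3*(-4) = 4 - 12 = -8)
1/(k(-13) + d(5, -21)) - 37 = 1/(-8 + ((½)*5 - 5*(-21))) - 37 = 1/(-8 + (5/2 + 105)) - 37 = 1/(-8 + 215/2) - 37 = 1/(199/2) - 37 = 2/199 - 37 = -7361/199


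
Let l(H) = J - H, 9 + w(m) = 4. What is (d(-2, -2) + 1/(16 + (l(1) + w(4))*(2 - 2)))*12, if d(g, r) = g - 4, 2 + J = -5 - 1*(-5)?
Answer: -285/4 ≈ -71.250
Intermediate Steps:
J = -2 (J = -2 + (-5 - 1*(-5)) = -2 + (-5 + 5) = -2 + 0 = -2)
w(m) = -5 (w(m) = -9 + 4 = -5)
d(g, r) = -4 + g
l(H) = -2 - H
(d(-2, -2) + 1/(16 + (l(1) + w(4))*(2 - 2)))*12 = ((-4 - 2) + 1/(16 + ((-2 - 1*1) - 5)*(2 - 2)))*12 = (-6 + 1/(16 + ((-2 - 1) - 5)*0))*12 = (-6 + 1/(16 + (-3 - 5)*0))*12 = (-6 + 1/(16 - 8*0))*12 = (-6 + 1/(16 + 0))*12 = (-6 + 1/16)*12 = -95/16*12 = -285/4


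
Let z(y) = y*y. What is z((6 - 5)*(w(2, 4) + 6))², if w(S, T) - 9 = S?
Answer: 83521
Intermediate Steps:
w(S, T) = 9 + S
z(y) = y²
z((6 - 5)*(w(2, 4) + 6))² = (((6 - 5)*((9 + 2) + 6))²)² = ((1*(11 + 6))²)² = ((1*17)²)² = (17²)² = 289² = 83521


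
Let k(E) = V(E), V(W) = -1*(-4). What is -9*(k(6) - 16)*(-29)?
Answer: -3132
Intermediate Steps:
V(W) = 4
k(E) = 4
-9*(k(6) - 16)*(-29) = -9*(4 - 16)*(-29) = -(-108)*(-29) = -9*348 = -3132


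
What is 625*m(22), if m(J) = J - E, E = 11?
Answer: 6875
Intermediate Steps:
m(J) = -11 + J (m(J) = J - 1*11 = J - 11 = -11 + J)
625*m(22) = 625*(-11 + 22) = 625*11 = 6875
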